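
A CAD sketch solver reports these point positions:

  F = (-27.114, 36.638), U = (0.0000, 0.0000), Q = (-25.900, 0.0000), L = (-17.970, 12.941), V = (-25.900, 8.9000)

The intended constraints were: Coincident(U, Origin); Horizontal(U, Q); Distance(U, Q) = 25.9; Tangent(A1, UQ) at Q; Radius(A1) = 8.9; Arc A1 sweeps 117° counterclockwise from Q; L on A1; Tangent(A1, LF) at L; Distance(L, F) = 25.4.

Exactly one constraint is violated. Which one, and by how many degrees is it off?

Tangent(A1, LF) at L — off by 5.90°.

U = (0.00, 0.00) ✓; U.y = 0.00, Q.y = 0.00 ✓; |UQ| = 25.90 ✓; ∠(VQ, QU) = 90.00° ✓; |VQ| = 8.900 ✓; bearing(V→L) − bearing(V→Q) = 117.0° ✓; |VL| = 8.900 ✓; ∠(VL, LF) = 95.90° ✗; |LF| = 25.40 ✓.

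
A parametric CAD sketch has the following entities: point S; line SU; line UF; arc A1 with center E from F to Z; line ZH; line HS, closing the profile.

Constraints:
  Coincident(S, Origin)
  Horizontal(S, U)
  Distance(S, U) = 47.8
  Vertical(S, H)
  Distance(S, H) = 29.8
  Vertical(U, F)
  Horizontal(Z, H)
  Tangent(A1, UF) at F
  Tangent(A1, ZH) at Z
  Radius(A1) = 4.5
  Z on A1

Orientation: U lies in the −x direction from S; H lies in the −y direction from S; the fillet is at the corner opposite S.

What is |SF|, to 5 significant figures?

54.083

S is at the origin; SU is horizontal with |SU| = 47.8 and U on the −x side, so U = (-47.800, 0.0000). SH is vertical with |SH| = 29.8 and H on the −y side, so H = (0.0000, -29.800). The virtual corner opposite S is at (-47.800, -29.800). The tangent condition forces EF to be normal to UF and since A1 is tangent to ZH there, EZ ⟂ ZH, with radius 4.5, so the center E sits 4.5 in from both sides at E = (-43.300, -25.300). That places the tangent points at F = (-47.800, -25.300) on UF and Z = (-43.300, -29.800) on ZH. Then |SF| = |F − S| = 54.083.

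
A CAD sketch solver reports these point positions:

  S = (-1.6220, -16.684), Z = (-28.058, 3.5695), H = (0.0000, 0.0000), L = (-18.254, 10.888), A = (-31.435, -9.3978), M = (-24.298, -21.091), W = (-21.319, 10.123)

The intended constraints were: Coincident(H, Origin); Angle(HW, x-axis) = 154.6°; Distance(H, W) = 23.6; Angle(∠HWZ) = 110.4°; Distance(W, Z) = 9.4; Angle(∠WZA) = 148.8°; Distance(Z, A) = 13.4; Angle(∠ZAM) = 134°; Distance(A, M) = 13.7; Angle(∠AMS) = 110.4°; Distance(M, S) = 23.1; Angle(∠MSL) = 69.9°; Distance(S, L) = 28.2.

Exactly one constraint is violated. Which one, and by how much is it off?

Distance(S, L) = 28.2 — off by 4.00.

H = (0.00, 0.00) ✓; HW at 154.6° ✓; |HW| = 23.60 ✓; ∠HWZ = 110.4° ✓; |WZ| = 9.400 ✓; ∠WZA = 148.8° ✓; |ZA| = 13.40 ✓; ∠ZAM = 134.0° ✓; |AM| = 13.70 ✓; ∠AMS = 110.4° ✓; |MS| = 23.10 ✓; ∠MSL = 69.90° ✓; |SL| = 32.20 ✗.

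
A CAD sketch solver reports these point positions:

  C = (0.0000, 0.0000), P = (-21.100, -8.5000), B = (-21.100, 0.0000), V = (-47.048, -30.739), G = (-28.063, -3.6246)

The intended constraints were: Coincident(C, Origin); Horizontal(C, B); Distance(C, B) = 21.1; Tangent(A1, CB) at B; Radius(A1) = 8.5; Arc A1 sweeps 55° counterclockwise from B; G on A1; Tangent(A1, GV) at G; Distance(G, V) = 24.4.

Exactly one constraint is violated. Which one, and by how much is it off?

Distance(G, V) = 24.4 — off by 8.70.

C = (0.00, 0.00) ✓; C.y = 0.00, B.y = 0.00 ✓; |CB| = 21.10 ✓; ∠(PB, BC) = 90.00° ✓; |PB| = 8.500 ✓; bearing(P→G) − bearing(P→B) = 55.00° ✓; |PG| = 8.500 ✓; ∠(PG, GV) = 90.00° ✓; |GV| = 33.10 ✗.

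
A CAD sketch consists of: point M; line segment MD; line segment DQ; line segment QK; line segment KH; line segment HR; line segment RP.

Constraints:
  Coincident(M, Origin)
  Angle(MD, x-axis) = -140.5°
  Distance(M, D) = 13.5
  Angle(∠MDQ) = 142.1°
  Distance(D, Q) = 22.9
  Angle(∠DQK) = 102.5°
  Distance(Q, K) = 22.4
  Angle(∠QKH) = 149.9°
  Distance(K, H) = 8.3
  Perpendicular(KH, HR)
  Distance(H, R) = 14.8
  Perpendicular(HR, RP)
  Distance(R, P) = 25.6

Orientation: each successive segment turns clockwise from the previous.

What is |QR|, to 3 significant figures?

27.9

∠QKH = 149.9° gives KH at 74.0° from the x-axis; with |KH| = 8.3, H = (-36.5, 20.5). The perpendicularity gives HR at right angles to KH, so HR runs at -16.0°; with |HR| = 14.8, R = (-22.3, 16.4). Then |QR| = |R − Q| = 27.9.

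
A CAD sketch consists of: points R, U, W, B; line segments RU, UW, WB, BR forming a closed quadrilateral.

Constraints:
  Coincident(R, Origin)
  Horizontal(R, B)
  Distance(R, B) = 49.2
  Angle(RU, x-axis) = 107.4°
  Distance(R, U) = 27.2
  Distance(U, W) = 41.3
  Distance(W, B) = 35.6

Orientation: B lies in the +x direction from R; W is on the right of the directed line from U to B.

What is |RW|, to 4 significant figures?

16.92

Checks: |UW| = 41.30 ✓; |WB| = 35.60 ✓.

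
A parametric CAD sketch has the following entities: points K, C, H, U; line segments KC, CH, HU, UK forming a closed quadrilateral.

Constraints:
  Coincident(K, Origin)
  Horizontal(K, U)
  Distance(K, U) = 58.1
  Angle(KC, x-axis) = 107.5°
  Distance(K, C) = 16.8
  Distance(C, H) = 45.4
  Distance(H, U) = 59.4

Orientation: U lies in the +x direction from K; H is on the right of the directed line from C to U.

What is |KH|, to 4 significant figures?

28.66

Checks: K.y = 0.00, U.y = 0.00 ✓; |CH| = 45.40 ✓; |HU| = 59.40 ✓.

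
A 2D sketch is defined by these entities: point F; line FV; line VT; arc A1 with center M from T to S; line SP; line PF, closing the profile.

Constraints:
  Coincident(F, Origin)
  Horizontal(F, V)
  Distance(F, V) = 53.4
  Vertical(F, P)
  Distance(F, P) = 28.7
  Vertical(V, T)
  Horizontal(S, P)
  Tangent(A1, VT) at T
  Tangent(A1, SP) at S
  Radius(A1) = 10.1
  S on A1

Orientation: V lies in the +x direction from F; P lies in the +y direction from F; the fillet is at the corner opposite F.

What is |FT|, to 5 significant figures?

56.547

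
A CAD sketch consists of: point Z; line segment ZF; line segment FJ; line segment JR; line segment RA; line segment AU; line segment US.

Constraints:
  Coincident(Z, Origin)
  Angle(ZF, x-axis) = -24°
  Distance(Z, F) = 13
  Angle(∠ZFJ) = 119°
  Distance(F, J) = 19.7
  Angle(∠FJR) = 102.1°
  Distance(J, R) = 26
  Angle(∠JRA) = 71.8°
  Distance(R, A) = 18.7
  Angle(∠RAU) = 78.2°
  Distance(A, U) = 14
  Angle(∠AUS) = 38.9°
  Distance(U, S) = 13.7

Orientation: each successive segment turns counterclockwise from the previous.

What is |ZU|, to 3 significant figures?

17.2

∠JRA = 71.8° gives RA at -137° from the x-axis; with |RA| = 18.7, A = (3.01, 17.4). ∠RAU = 78.2° gives AU at -35.1° from the x-axis; with |AU| = 14.0, U = (14.5, 9.32). Then |ZU| = |U − Z| = 17.2.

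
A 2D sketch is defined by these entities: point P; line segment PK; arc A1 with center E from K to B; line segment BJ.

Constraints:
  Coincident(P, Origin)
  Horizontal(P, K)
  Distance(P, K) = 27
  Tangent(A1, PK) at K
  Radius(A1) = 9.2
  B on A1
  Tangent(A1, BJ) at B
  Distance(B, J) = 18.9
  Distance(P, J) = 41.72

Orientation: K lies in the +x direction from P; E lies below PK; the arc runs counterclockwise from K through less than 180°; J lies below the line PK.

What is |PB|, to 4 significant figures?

23.66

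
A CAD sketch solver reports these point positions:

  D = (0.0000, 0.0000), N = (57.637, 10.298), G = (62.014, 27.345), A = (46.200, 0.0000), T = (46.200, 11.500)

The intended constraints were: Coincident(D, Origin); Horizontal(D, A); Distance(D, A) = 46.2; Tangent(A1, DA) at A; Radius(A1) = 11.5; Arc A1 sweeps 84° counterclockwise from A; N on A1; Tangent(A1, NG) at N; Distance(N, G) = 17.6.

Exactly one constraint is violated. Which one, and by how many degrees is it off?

Tangent(A1, NG) at N — off by 8.40°.

D = (0.00, 0.00) ✓; D.y = 0.00, A.y = 0.00 ✓; |DA| = 46.20 ✓; ∠(TA, AD) = 90.00° ✓; |TA| = 11.50 ✓; bearing(T→N) − bearing(T→A) = 84.00° ✓; |TN| = 11.50 ✓; ∠(TN, NG) = 98.40° ✗; |NG| = 17.60 ✓.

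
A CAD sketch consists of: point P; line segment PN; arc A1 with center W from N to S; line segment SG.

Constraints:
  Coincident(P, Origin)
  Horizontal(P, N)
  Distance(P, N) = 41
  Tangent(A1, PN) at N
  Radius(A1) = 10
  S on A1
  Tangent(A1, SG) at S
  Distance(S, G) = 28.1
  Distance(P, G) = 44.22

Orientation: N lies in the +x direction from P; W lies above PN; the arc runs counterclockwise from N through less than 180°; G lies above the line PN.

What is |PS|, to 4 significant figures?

50.63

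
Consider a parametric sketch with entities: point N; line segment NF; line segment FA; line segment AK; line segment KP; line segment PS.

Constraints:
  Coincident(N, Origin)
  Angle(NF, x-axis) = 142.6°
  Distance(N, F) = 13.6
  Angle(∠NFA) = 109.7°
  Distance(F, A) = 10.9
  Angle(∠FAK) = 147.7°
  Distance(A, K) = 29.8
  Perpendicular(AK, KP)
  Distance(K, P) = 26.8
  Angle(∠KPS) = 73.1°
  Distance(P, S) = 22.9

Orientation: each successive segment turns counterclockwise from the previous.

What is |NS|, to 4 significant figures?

14.17

N is at the origin; NF runs at 142.6° with length 13.6, so F = (-10.80, 8.260). ∠NFA = 109.7° gives FA at -147.1° from the x-axis; with |FA| = 10.9, A = (-19.96, 2.340). ∠FAK = 147.7° gives AK at -114.8° from the x-axis; with |AK| = 29.8, K = (-32.46, -24.71). AK ⟂ KP, so KP runs at -24.80°; with |KP| = 26.8, P = (-8.127, -35.95). ∠KPS = 73.1° gives PS at 82.10° from the x-axis; with |PS| = 22.9, S = (-4.980, -13.27). Then |NS| = |S − N| = 14.17.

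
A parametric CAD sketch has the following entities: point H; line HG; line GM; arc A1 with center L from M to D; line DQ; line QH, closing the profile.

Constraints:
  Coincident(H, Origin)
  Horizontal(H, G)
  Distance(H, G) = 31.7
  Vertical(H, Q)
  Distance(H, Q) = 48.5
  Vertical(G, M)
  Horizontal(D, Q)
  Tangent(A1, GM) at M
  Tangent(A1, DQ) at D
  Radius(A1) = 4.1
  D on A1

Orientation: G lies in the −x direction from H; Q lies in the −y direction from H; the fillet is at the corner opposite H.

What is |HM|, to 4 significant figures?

54.56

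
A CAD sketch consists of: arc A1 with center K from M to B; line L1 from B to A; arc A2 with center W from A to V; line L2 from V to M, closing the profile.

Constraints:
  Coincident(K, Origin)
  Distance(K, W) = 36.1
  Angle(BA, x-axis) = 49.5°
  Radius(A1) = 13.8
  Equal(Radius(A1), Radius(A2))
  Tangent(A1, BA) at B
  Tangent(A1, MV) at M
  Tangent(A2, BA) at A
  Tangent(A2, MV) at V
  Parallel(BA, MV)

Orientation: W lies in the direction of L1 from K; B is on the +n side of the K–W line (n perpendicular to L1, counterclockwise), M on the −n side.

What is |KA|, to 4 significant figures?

38.65

Tangency of A1 to both parallel lines with radius 13.8 puts B and M at K ± 13.8·n: B = (-10.49, 8.962), M = (10.49, -8.962). Equal radii place A and V the same way about W: A = W + 13.8·n = (12.95, 36.41), V = W − 13.8·n = (33.94, 18.49). Then |KA| = |A − K| = 38.65.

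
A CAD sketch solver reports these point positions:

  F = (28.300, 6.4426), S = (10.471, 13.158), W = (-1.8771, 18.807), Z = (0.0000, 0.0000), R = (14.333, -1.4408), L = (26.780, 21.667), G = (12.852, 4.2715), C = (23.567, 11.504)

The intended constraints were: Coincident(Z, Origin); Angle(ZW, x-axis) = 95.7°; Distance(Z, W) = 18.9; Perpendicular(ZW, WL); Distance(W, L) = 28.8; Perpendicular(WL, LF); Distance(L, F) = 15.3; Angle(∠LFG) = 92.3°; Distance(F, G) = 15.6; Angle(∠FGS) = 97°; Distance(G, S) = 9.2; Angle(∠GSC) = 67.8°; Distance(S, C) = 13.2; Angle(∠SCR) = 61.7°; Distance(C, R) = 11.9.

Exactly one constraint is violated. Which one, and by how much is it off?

Distance(C, R) = 11.9 — off by 4.00.

Z = (0.00, 0.00) ✓; ZW at 95.70° ✓; |ZW| = 18.90 ✓; ∠(ZW, WL) = 90.00° ✓; |WL| = 28.80 ✓; ∠(WL, LF) = 90.00° ✓; |LF| = 15.30 ✓; ∠LFG = 92.30° ✓; |FG| = 15.60 ✓; ∠FGS = 97.00° ✓; |GS| = 9.200 ✓; ∠GSC = 67.80° ✓; |SC| = 13.20 ✓; ∠SCR = 61.70° ✓; |CR| = 15.90 ✗.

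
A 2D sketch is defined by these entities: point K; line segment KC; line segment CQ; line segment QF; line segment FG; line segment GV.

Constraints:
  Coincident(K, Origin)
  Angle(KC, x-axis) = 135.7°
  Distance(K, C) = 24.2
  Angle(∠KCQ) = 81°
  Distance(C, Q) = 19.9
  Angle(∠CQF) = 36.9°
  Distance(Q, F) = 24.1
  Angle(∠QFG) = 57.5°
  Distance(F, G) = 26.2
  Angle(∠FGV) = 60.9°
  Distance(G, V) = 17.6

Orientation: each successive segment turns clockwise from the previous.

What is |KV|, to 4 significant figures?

30.21

K is at the origin; KC runs at 135.7° with length 24.2, so C = (-17.32, 16.90). ∠KCQ = 81.0° gives CQ at 36.70° from the x-axis; with |CQ| = 19.9, Q = (-1.364, 28.79). ∠CQF = 36.9° gives QF at -106.4° from the x-axis; with |QF| = 24.1, F = (-8.169, 5.675). ∠QFG = 57.5° gives FG at 131.1° from the x-axis; with |FG| = 26.2, G = (-25.39, 25.42). ∠FGV = 60.9° gives GV at 12.00° from the x-axis; with |GV| = 17.6, V = (-8.177, 29.08). Then |KV| = |V − K| = 30.21.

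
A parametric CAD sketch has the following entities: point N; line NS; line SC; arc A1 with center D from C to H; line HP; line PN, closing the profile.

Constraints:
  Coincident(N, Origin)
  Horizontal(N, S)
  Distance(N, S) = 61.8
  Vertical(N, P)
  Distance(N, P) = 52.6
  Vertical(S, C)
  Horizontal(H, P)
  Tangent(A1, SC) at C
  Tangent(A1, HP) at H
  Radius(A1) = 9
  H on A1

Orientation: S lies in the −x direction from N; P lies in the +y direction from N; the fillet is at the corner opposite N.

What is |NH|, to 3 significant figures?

74.5

The virtual corner opposite N is at (-61.8, 52.6). Since A1 is tangent to SC there, DC ⟂ SC and tangency of A1 to HP means the radius DH is perpendicular to HP, with radius 9.0, so the center D sits 9.0 in from both sides at D = (-52.8, 43.6). That places the tangent points at C = (-61.8, 43.6) on SC and H = (-52.8, 52.6) on HP. Then |NH| = |H − N| = 74.5.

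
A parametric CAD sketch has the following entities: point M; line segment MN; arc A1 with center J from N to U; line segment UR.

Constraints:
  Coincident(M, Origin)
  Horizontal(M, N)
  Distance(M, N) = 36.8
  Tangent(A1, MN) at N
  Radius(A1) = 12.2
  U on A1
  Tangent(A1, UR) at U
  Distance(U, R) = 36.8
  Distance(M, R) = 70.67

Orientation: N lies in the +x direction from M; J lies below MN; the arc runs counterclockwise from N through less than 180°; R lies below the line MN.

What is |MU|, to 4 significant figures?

34.28

Checks: |JN| = 12.20 ✓; |JU| = 12.20 ✓; ∠(JU, UR) = 90.00° ✓; |UR| = 36.80 ✓; |MR| = 70.67 ✓.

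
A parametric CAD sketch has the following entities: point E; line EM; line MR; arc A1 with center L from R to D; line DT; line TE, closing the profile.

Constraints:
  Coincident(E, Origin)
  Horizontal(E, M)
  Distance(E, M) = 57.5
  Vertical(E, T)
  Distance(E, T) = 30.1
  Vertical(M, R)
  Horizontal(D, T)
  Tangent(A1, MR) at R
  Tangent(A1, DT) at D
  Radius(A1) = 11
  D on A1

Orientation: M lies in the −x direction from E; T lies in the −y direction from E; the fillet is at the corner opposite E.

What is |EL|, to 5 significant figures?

50.270

E is at the origin; EM is horizontal with |EM| = 57.5 and M on the −x side, so M = (-57.500, 0.0000). E and T share the same x with |ET| = 30.1 and T on the −y side, so T = (0.0000, -30.100). The virtual corner opposite E is at (-57.500, -30.100). A1 meets MR tangentially, so LR is at right angles to MR and the tangent condition forces LD to be normal to DT, with radius 11.0, so the center L sits 11.0 in from both sides at L = (-46.500, -19.100). Then |EL| = |L − E| = 50.270.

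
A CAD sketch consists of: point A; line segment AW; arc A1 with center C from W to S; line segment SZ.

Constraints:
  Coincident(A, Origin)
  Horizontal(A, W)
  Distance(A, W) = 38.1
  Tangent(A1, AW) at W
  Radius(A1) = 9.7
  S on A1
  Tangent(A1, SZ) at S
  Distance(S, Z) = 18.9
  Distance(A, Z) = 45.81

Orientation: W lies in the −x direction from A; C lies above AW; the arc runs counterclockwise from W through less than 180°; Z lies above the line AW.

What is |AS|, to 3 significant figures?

31.4

A is at the origin; A and W share the same y with |AW| = 38.1 and W on the −x side, so W = (-38.1, 0.00). A1 meets AW tangentially, so CW is at right angles to AW, so C = W + (0, 9.7) = (-38.1, 9.70). Since CS ⟂ SZ (tangency), |CZ| = √(9.7² + 18.9²) = 21.2 regardless of where S sits on A1. So Z lies on both circle(A, 45.81) and circle(C, 21.2); the above-AW intersection is Z = (-34.1, 30.6). S is the foot of the tangent from Z: S = (-28.8, 12.4).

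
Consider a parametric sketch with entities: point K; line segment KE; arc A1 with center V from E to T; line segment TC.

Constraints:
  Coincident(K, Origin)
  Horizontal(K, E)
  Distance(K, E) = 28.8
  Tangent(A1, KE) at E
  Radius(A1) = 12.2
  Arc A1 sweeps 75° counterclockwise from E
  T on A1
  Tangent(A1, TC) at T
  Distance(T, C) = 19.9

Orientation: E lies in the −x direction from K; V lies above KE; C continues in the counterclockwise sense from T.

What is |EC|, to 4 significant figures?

32.95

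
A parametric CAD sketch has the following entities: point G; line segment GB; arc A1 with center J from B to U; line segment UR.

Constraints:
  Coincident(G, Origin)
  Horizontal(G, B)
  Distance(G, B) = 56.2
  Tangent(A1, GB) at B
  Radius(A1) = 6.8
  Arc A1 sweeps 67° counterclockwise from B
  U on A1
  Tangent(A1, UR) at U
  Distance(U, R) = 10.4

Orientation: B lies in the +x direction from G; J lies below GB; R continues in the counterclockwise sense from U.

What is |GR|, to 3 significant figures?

47.9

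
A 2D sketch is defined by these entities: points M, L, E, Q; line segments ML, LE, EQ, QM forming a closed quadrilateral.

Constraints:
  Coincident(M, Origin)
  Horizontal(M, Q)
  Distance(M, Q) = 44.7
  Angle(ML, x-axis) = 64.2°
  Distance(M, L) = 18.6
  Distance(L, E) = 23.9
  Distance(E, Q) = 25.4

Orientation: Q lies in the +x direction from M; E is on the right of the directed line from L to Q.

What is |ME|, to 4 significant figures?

20.09

Checks: |LE| = 23.90 ✓; |EQ| = 25.40 ✓.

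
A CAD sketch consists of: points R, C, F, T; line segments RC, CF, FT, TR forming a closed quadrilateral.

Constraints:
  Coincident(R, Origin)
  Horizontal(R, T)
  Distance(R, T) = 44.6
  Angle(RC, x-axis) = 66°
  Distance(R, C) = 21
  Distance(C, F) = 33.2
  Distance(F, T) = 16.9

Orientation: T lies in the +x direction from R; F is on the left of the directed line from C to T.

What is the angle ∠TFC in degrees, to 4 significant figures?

104.5°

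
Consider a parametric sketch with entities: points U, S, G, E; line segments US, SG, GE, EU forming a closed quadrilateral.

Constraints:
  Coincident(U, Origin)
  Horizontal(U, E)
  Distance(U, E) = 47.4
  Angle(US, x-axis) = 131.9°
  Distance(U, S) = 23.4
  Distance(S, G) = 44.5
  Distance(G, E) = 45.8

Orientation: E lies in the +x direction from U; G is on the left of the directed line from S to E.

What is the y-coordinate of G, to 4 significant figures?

38.95

Checks: |SG| = 44.50 ✓; |GE| = 45.80 ✓.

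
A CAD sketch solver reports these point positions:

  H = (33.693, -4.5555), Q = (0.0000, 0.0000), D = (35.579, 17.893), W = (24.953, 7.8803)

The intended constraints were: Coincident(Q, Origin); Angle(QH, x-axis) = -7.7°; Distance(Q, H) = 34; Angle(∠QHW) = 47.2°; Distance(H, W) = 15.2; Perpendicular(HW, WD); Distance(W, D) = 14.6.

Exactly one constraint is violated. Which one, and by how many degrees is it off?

Perpendicular(HW, WD) — off by 8.20°.

Q = (0.00, 0.00) ✓; QH at -7.700° ✓; |QH| = 34.00 ✓; ∠QHW = 47.20° ✓; |HW| = 15.20 ✓; ∠(HW, WD) = 81.80° ✗; |WD| = 14.60 ✓.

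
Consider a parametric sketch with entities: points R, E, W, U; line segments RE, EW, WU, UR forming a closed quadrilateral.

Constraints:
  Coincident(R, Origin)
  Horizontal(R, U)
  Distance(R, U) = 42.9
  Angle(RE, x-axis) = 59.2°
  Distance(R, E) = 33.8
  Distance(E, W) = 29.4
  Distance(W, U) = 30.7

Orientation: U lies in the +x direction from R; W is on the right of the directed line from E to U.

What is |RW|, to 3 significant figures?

12.2

R is at the origin; RU is horizontal with |RU| = 42.9 and U in +x, so U = (42.9, 0). RE runs at 59.2° with |RE| = 33.8, so E = (17.3, 29.0). W is determined by |EW| = 29.4 and |WU| = 30.7 together: it lies at the intersection of circle(E, 29.4) and circle(U, 30.7). With |EU| = 38.7, the foot of the radical line on EU is 18.3 from E and the perpendicular offset is √(29.4² − 18.3²) = 23.0. Taking the right-of-EU solution: W = (12.2, 0.0798).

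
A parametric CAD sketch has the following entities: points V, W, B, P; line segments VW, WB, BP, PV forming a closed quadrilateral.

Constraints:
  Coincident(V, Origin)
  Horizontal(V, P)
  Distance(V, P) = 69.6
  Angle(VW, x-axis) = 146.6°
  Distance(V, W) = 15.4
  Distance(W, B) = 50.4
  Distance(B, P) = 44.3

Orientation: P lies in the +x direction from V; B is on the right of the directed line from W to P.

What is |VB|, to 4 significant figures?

35.00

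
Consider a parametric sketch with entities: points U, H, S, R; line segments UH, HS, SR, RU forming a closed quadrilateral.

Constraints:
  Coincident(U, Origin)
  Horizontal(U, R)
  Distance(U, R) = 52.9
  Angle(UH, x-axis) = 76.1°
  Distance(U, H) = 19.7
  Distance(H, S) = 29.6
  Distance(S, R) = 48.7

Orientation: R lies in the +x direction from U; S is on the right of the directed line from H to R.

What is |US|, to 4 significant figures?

11.75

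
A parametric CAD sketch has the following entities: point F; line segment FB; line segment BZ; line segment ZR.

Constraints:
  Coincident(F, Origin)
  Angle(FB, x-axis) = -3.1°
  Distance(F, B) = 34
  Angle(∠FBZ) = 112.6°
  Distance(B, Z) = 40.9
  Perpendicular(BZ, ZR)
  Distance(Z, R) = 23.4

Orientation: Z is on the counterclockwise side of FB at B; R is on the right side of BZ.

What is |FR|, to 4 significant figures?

76.90

∠FBZ = 112.6°, so BZ runs at -3.1° + (180° − 112.6°) = 64.30° from the x-axis; with |BZ| = 40.9, Z = B + 40.9·(cos 64.30°, sin 64.30°) = (51.69, 35.02). BZ is perpendicular to ZR; with |ZR| = 23.4 on the right of BZ, R = Z + 23.4·(0.9011, -0.4337) = (72.77, 24.87). Then |FR| = |R − F| = 76.90.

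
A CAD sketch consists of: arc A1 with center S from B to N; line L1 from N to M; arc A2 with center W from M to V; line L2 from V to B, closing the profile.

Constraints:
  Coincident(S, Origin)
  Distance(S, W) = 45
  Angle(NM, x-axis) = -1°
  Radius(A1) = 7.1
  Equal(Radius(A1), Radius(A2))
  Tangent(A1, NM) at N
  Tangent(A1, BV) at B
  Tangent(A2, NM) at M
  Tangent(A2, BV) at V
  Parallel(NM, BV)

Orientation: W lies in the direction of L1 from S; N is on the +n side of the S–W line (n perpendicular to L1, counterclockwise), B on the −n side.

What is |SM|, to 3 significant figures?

45.6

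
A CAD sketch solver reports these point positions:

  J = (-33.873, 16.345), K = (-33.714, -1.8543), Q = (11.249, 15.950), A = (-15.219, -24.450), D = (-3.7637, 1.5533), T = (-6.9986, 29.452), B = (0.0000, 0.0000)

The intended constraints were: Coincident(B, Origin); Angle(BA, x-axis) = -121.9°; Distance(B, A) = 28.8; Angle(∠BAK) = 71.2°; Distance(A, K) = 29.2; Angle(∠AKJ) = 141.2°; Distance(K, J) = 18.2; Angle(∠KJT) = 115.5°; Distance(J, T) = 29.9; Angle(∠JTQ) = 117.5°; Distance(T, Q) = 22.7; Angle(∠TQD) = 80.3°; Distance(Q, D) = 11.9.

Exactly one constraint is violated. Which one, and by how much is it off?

Distance(Q, D) = 11.9 — off by 8.90.

B = (0.00, 0.00) ✓; BA at -121.9° ✓; |BA| = 28.80 ✓; ∠BAK = 71.20° ✓; |AK| = 29.20 ✓; ∠AKJ = 141.2° ✓; |KJ| = 18.20 ✓; ∠KJT = 115.5° ✓; |JT| = 29.90 ✓; ∠JTQ = 117.5° ✓; |TQ| = 22.70 ✓; ∠TQD = 80.30° ✓; |QD| = 20.80 ✗.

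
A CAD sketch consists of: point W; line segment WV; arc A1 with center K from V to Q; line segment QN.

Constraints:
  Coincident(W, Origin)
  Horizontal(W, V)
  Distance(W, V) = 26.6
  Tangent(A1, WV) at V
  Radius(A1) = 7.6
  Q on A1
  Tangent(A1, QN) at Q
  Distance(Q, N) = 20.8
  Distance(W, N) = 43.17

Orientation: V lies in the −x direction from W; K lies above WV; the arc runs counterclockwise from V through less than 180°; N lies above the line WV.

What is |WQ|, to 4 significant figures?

23.49

Checks: |KQ| = 7.600 ✓; ∠(KQ, QN) = 90.00° ✓; |QN| = 20.80 ✓; |WN| = 43.17 ✓.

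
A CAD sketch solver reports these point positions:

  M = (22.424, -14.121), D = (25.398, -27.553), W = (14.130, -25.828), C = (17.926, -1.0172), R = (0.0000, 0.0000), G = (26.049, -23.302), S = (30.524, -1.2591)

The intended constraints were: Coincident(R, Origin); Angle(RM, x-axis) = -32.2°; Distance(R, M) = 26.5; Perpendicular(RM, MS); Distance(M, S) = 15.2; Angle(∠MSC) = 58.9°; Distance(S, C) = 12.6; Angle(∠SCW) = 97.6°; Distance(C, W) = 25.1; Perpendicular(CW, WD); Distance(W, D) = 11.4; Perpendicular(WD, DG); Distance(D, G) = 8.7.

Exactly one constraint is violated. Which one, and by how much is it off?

Distance(D, G) = 8.7 — off by 4.40.

R = (0.00, 0.00) ✓; RM at -32.20° ✓; |RM| = 26.50 ✓; ∠(RM, MS) = 90.00° ✓; |MS| = 15.20 ✓; ∠MSC = 58.90° ✓; |SC| = 12.60 ✓; ∠SCW = 97.60° ✓; |CW| = 25.10 ✓; ∠(CW, WD) = 89.99° ✓; |WD| = 11.40 ✓; ∠(WD, DG) = 90.00° ✓; |DG| = 4.301 ✗.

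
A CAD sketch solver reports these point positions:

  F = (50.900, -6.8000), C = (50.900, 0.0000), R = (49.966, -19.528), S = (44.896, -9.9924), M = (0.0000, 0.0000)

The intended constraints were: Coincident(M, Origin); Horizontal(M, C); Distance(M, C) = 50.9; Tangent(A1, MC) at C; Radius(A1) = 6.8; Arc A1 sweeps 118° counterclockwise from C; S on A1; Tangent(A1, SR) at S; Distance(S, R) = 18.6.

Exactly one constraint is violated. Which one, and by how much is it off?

Distance(S, R) = 18.6 — off by 7.80.

M = (0.00, 0.00) ✓; M.y = 0.00, C.y = 0.00 ✓; |MC| = 50.90 ✓; ∠(FC, CM) = 90.00° ✓; |FC| = 6.800 ✓; bearing(F→S) − bearing(F→C) = 118.0° ✓; |FS| = 6.800 ✓; ∠(FS, SR) = 90.00° ✓; |SR| = 10.80 ✗.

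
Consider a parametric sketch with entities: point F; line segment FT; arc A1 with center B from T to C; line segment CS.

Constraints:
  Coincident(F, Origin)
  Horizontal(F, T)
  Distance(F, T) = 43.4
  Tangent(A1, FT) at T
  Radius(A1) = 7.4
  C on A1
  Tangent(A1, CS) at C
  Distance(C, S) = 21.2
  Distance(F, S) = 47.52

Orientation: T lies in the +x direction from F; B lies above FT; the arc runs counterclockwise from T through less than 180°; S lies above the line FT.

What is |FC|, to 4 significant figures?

50.85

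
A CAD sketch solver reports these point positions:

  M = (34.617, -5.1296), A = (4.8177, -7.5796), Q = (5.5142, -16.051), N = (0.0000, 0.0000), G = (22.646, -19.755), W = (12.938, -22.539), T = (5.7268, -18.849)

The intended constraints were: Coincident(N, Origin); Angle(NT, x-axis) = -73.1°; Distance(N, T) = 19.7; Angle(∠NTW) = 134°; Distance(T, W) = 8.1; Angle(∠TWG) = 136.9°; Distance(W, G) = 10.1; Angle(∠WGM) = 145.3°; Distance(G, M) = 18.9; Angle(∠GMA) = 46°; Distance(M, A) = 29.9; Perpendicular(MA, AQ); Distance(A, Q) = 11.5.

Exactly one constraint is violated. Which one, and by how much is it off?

Distance(A, Q) = 11.5 — off by 3.00.

N = (0.00, 0.00) ✓; NT at -73.10° ✓; |NT| = 19.70 ✓; ∠NTW = 134.0° ✓; |TW| = 8.100 ✓; ∠TWG = 136.9° ✓; |WG| = 10.10 ✓; ∠WGM = 145.3° ✓; |GM| = 18.90 ✓; ∠GMA = 46.00° ✓; |MA| = 29.90 ✓; ∠(MA, AQ) = 90.00° ✓; |AQ| = 8.500 ✗.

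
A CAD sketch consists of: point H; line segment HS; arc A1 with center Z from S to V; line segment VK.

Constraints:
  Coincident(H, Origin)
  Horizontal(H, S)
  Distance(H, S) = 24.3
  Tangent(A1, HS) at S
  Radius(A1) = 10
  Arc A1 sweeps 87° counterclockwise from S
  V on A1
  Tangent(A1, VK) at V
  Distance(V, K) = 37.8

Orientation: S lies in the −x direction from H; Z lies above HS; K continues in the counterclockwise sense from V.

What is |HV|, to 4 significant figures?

17.17

Tangency of A1 to HS means the radius ZS is perpendicular to HS, so Z = S + (0, 10) = (-24.30, 10.00). On A1, S sits at bearing -90° from Z; an 87° counterclockwise sweep puts V at bearing -3°, so V = Z + 10.0·(cos -3°, sin -3°) = (-14.31, 9.477). Then |HV| = |V − H| = 17.17.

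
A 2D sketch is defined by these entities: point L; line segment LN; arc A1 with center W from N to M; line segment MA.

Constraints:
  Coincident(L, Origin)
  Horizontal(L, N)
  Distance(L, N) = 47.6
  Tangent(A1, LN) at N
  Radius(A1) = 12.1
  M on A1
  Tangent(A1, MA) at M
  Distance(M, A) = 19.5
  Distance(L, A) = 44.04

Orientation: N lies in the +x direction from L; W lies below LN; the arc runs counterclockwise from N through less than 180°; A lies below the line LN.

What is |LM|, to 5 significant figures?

37.088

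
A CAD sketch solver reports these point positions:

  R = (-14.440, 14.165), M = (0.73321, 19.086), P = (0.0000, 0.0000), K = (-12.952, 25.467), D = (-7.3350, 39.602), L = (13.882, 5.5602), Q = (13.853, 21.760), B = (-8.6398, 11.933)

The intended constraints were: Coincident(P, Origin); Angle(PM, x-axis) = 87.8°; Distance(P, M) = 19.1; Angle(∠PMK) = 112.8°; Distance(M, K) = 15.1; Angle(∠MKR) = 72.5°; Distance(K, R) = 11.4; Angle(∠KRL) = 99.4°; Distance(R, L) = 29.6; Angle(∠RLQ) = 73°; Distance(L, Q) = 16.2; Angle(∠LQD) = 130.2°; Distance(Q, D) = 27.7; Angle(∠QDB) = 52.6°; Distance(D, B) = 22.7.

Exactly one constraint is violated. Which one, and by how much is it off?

Distance(D, B) = 22.7 — off by 5.00.

P = (0.00, 0.00) ✓; PM at 87.80° ✓; |PM| = 19.10 ✓; ∠PMK = 112.8° ✓; |MK| = 15.10 ✓; ∠MKR = 72.50° ✓; |KR| = 11.40 ✓; ∠KRL = 99.40° ✓; |RL| = 29.60 ✓; ∠RLQ = 73.00° ✓; |LQ| = 16.20 ✓; ∠LQD = 130.2° ✓; |QD| = 27.70 ✓; ∠QDB = 52.60° ✓; |DB| = 27.70 ✗.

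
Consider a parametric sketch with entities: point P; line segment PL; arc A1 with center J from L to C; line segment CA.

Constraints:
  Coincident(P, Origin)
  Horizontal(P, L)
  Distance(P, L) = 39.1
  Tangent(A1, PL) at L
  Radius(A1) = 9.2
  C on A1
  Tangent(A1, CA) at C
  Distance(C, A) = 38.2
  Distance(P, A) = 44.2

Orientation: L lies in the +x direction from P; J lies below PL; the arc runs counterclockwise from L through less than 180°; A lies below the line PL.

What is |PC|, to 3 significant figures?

31.1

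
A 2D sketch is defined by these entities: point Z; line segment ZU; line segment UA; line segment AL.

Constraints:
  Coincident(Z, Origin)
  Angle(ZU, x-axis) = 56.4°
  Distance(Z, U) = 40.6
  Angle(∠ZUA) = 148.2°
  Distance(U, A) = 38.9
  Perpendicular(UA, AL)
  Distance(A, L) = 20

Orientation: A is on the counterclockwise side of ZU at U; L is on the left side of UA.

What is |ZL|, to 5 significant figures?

73.419

Z is at the origin; ZU runs at 56.4° with length 40.6, so U = 40.6·(cos 56.4°, sin 56.4°) = (22.468, 33.817). ∠ZUA = 148.2°, so UA runs at 56.4° + (180° − 148.2°) = 88.200° from the x-axis; with |UA| = 38.9, A = U + 38.9·(cos 88.200°, sin 88.200°) = (23.690, 72.697). The perpendicularity gives AL at right angles to UA; with |AL| = 20.0 on the left of UA, L = A + 20.0·(-0.99951, 0.031411) = (3.6994, 73.326). Then |ZL| = |L − Z| = 73.419.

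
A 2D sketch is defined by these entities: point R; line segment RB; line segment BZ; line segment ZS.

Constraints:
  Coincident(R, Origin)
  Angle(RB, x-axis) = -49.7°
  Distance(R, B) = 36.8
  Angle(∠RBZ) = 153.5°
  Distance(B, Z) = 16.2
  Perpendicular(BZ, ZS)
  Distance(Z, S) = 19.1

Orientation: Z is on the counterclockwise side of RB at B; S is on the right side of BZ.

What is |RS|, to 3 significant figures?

60.6

∠RBZ = 153.5°, so BZ runs at -49.7° + (180° − 153.5°) = -23.2° from the x-axis; with |BZ| = 16.2, Z = B + 16.2·(cos -23.2°, sin -23.2°) = (38.7, -34.4). The perpendicularity gives ZS at right angles to BZ; with |ZS| = 19.1 on the right of BZ, S = Z + 19.1·(-0.394, -0.919) = (31.2, -52.0). Then |RS| = |S − R| = 60.6.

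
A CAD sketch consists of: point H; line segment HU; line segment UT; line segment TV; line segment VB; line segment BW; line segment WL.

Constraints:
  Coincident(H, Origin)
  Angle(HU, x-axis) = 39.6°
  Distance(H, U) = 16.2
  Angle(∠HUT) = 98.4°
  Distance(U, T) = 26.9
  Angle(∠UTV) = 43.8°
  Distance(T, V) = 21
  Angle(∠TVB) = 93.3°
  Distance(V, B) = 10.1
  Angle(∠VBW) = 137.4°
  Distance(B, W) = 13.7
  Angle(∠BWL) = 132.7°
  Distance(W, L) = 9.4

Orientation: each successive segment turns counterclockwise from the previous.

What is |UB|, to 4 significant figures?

8.806

H is at the origin; HU runs at 39.6° with length 16.2, so U = (12.48, 10.33). ∠HUT = 98.4° gives UT at 121.2° from the x-axis; with |UT| = 26.9, T = (-1.453, 33.34). ∠UTV = 43.8° gives TV at -102.6° from the x-axis; with |TV| = 21.0, V = (-6.034, 12.84). ∠TVB = 93.3° gives VB at -15.90° from the x-axis; with |VB| = 10.1, B = (3.680, 10.07). Then |UB| = |B − U| = 8.806.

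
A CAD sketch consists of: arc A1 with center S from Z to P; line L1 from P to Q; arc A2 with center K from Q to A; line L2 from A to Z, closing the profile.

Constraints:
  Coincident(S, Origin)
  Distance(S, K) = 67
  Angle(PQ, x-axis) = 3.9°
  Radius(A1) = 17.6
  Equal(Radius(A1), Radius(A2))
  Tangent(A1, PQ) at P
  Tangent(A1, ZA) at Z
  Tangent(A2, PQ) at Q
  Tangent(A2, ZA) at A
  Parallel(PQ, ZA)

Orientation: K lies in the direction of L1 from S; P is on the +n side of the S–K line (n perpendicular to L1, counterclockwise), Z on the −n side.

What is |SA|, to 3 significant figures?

69.3

Tangency of A1 to both parallel lines with radius 17.6 puts P and Z at S ± 17.6·n: P = (-1.20, 17.6), Z = (1.20, -17.6). Equal radii place Q and A the same way about K: Q = K + 17.6·n = (65.6, 22.1), A = K − 17.6·n = (68.0, -13.0). Then |SA| = |A − S| = 69.3.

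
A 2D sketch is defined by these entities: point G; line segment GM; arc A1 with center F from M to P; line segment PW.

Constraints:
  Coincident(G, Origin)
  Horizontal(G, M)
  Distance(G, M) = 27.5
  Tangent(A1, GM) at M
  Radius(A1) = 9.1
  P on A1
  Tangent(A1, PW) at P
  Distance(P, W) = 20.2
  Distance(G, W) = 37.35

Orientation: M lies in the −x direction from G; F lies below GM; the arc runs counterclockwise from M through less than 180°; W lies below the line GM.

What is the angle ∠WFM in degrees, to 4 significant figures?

164.6°

Checks: |FP| = 9.100 ✓; ∠(FP, PW) = 90.00° ✓; |PW| = 20.20 ✓; |GW| = 37.35 ✓.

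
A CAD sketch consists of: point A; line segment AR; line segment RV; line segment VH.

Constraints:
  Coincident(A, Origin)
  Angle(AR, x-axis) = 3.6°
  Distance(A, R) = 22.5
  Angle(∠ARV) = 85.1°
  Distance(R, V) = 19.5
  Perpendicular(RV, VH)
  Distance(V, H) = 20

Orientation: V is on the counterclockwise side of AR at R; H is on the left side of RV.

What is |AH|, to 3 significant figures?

17.7

A is at the origin; AR runs at 3.6° with length 22.5, so R = 22.5·(cos 3.6°, sin 3.6°) = (22.5, 1.41). ∠ARV = 85.1°, so RV runs at 3.6° + (180° − 85.1°) = 98.5° from the x-axis; with |RV| = 19.5, V = R + 19.5·(cos 98.5°, sin 98.5°) = (19.6, 20.7). The perpendicularity gives VH at right angles to RV; with |VH| = 20.0 on the left of RV, H = V + 20.0·(-0.989, -0.148) = (-0.207, 17.7). Then |AH| = |H − A| = 17.7.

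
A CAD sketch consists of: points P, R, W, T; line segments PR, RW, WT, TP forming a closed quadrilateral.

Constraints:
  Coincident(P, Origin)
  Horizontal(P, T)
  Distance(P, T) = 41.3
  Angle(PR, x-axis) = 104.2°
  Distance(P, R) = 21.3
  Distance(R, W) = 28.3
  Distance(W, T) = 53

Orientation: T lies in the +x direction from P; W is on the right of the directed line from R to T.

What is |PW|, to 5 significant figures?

13.240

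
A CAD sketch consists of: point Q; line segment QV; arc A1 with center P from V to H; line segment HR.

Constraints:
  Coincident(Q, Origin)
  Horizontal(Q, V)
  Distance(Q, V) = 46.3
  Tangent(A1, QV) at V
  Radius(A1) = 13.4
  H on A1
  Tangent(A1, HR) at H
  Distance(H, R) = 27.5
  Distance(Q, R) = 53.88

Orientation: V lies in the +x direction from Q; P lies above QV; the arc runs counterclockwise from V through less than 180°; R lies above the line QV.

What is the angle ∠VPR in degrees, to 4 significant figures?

156.9°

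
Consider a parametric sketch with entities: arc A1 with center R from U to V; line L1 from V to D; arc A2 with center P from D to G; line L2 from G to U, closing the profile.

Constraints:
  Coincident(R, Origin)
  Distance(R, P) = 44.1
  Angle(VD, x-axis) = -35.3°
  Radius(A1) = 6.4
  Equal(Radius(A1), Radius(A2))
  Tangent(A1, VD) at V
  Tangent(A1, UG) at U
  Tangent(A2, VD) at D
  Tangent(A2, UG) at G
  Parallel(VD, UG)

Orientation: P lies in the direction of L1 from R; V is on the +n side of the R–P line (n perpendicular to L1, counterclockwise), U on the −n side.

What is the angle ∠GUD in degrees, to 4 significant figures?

16.19°

The slot axis is L1's direction at -35.3°, so u = (cos -35.3°, sin -35.3°) = (0.8161, -0.5779) and n = (−sin -35.3°, cos -35.3°) = (0.5779, 0.8161). R is at the origin and P lies 44.1 along u from R, so P = 44.1·u = (35.99, -25.48). Tangency of A1 to both parallel lines with radius 6.4 puts V and U at R ± 6.4·n: V = (3.698, 5.223), U = (-3.698, -5.223). Equal radii place D and G the same way about P: D = P + 6.4·n = (39.69, -20.26), G = P − 6.4·n = (32.29, -30.71). Then cos ∠GUD = UG·UD / (|UG||UD|), giving 16.19°.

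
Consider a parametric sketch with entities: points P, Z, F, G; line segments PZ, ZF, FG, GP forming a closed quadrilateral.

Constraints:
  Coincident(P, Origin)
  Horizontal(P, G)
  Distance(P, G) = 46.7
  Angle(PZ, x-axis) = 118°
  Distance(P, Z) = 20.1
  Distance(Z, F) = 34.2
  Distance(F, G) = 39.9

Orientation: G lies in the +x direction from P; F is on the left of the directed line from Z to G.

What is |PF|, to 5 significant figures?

38.240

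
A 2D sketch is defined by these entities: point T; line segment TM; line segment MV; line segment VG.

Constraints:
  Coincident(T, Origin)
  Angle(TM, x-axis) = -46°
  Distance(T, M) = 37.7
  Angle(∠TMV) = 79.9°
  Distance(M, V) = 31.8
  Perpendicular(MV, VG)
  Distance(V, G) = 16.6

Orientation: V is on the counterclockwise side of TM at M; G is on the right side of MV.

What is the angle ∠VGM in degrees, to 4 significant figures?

62.43°

T is at the origin; TM runs at -46.0° with length 37.7, so M = 37.7·(cos -46.0°, sin -46.0°) = (26.19, -27.12). ∠TMV = 79.9°, so MV runs at -46.0° + (180° − 79.9°) = 54.10° from the x-axis; with |MV| = 31.8, V = M + 31.8·(cos 54.10°, sin 54.10°) = (44.84, -1.360). MV ⟂ VG; with |VG| = 16.6 on the right of MV, G = V + 16.6·(0.8100, -0.5864) = (58.28, -11.09). Then cos ∠VGM = GV·GM / (|GV||GM|), giving 62.43°.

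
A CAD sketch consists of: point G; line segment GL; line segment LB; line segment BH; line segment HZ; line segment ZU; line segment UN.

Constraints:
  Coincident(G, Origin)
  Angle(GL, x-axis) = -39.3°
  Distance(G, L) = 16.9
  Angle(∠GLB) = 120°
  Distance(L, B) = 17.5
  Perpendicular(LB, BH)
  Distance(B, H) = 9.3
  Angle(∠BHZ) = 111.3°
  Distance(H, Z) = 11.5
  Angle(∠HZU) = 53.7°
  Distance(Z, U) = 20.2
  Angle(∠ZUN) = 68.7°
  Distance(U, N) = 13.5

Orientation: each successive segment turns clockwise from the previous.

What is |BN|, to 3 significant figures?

5.74

G is at the origin; GL runs at -39.3° with length 16.9, so L = (13.1, -10.7). ∠GLB = 120.0° gives LB at -99.3° from the x-axis; with |LB| = 17.5, B = (10.2, -28.0). The perpendicularity gives BH at right angles to LB, so BH runs at 171°; with |BH| = 9.3, H = (1.07, -26.5). ∠BHZ = 111.3° gives HZ at 102° from the x-axis; with |HZ| = 11.5, Z = (-1.32, -15.2). ∠HZU = 53.7° gives ZU at -24.3° from the x-axis; with |ZU| = 20.2, U = (17.1, -23.5). ∠ZUN = 68.7° gives UN at -136° from the x-axis; with |UN| = 13.5, N = (7.45, -33.0). Then |BN| = |N − B| = 5.74.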